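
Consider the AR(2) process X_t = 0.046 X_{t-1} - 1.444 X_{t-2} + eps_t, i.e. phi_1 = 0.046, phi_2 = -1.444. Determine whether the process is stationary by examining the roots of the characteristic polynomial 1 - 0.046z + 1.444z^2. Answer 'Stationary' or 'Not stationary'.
\text{Not stationary}

The AR(p) characteristic polynomial is P(z) = 1 - 0.046z + 1.444z^2.
Stationarity requires all roots to lie outside the unit circle, i.e. |z| > 1 for every root.
Set 1 + (-0.046) z + (1.444) z^2 = 0, i.e. a z^2 + b z + c = 0 with a = 1.444, b = -0.046, c = 1.
Discriminant D = b^2 - 4ac = (-0.046)^2 - 4*(1.444)*1 = 0.002116 - (5.776) = -5.773884.
D < 0, so the roots are the complex-conjugate pair z = (-b +/- i sqrt(-D)) / (2a) = 0.0159 +/- 0.832i.
For a conjugate pair |z|^2 = z * conj(z) = (product of roots) = c/a = 1/(1.444) = 0.692521, so |z| = sqrt(0.692521) = 0.8322 for both roots.
Moduli of all roots: 0.8322, 0.8322.
All moduli strictly greater than 1? No.
Verdict: Not stationary.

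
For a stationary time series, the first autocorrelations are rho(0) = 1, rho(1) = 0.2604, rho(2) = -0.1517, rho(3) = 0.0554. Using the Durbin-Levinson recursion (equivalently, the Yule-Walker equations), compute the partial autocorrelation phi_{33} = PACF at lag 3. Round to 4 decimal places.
\phi_{33} = 0.1880

The PACF at lag k is phi_{kk}, the last component of the solution
to the Yule-Walker system G_k phi = r_k where
  (G_k)_{ij} = rho(|i - j|), (r_k)_i = rho(i), i,j = 1..k.
Equivalently, Durbin-Levinson gives phi_{kk} iteratively:
  phi_{11} = rho(1)
  phi_{kk} = [rho(k) - sum_{j=1..k-1} phi_{k-1,j} rho(k-j)]
            / [1 - sum_{j=1..k-1} phi_{k-1,j} rho(j)],
  phi_{k,j} = phi_{k-1,j} - phi_{kk} phi_{k-1,k-j},  j = 1..k-1.
Step k = 1:
  phi_11 = rho(1) = 0.2604.
Step k = 2:
  phi_22 = [rho(2) - phi_11 rho(1)] / [1 - phi_11 rho(1)] = [-0.1517 - (0.2604)(0.2604)] / [1 - (0.2604)(0.2604)]
         = -0.21950816 / 0.93219184 = -0.235475.
  Update: phi_21 = phi_11 - phi_22 phi_11 = 0.2604 - (-0.235475)(0.2604) = 0.321718.
Step k = 3:
  phi_33 = [rho(3) - phi_21 rho(2) - phi_22 rho(1)] / [1 - phi_21 rho(1) - phi_22 rho(2)]
    numerator   = 0.0554 - (0.321718)(-0.1517) - (-0.235475)(0.2604) = 0.16552236
    denominator = 1 - (0.321718)(0.2604) - (-0.235475)(-0.1517) = 0.88050309
  phi_33 = 0.16552236 / 0.88050309 = 0.188.
Therefore phi_{33} = 0.1880.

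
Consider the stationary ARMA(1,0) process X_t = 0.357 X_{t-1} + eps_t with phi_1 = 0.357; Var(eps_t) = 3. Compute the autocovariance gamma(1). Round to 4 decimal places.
\gamma(1) = 1.2274

Multiply the model equation by X_{t-k} and take expectations. With theta_0 = psi_0 = 1 and psi_j the MA(infinity) weights, this gives
  gamma(k) - sum_i phi_i gamma(k-i) = c_k,
  c_k = sigma^2 * sum_{j=k..q} theta_j psi_{j-k}   (c_k = 0 for k > q),
using gamma(-m) = gamma(m).
Pure AR (q = 0): c_0 = sigma^2 = 3, c_k = 0 for k >= 1.
Equations for k = 0 and k = 1 (AR order 1):
  gamma(0) = phi_1 gamma(1) + c_0
  gamma(1) = phi_1 gamma(0) + c_1
Substituting the second into the first: gamma(0) (1 - phi_1^2) = c_0 + phi_1 c_1, so
  gamma(0) = c_0 / (1 - phi_1^2) = 3 / (1 - (0.357)^2) = 3 / 0.872551 = 3.438194.
  gamma(1) = phi_1 gamma(0) = (0.357)(3.438194) = 1.227435.
Therefore gamma(1) = 1.2274 (to 4 decimal places).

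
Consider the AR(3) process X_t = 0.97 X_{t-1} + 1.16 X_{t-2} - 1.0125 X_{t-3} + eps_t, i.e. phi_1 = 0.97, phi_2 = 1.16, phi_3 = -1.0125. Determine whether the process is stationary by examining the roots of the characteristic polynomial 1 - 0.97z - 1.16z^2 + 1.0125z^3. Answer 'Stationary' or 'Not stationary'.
\text{Not stationary}

The AR(p) characteristic polynomial is P(z) = 1 - 0.97z - 1.16z^2 + 1.0125z^3.
Stationarity requires all roots to lie outside the unit circle, i.e. |z| > 1 for every root.
Degree 3: look for a simple real root z0 first, then factor out (1 - z/z0) and solve the remaining quadratic.
Testing z0 = 0.8: P(0.8) = 1 + (-0.97)(0.8) + (-1.16)(0.8)^2 + (1.0125)(0.8)^3
  = 1 + (-0.776) + (-0.7424) + (0.5184) = 0.  So z_0 = 0.8 is a root, |z_0| = 0.8.
Divide out the factor (1 - 1.25 z) = (1 - z/z0) (since 1/z0 = 1.25):
  P(z) = (1 - 1.25 z)(1 + (0.28) z + (-0.81) z^2)
  [check: z-coef 0.28 - (1.25) = -0.97; z^2-coef -0.81 - (1.25)(0.28) = -1.16; z^3-coef -(1.25)(-0.81) = 1.0125.]
Remaining roots from the quadratic factor 1 + (0.28) z + (-0.81) z^2:
  Set 1 + (0.28) z + (-0.81) z^2 = 0, i.e. a z^2 + b z + c = 0 with a = -0.81, b = 0.28, c = 1.
  Discriminant D = b^2 - 4ac = (0.28)^2 - 4*(-0.81)*1 = 0.0784 - (-3.24) = 3.3184.
  D >= 0, so the roots are real: z = (-b +/- sqrt(D)) / (2a) = (-0.28 +/- 1.821648) / (-1.62).
    z_1 = (-0.28 + 1.821648) / (-1.62) = -0.9516,   |z_1| = 0.9516.
    z_2 = (-0.28 - 1.821648) / (-1.62) = 1.2973,   |z_2| = 1.2973.
Moduli of all roots: 0.8000, 0.9516, 1.2973.
All moduli strictly greater than 1? No.
Verdict: Not stationary.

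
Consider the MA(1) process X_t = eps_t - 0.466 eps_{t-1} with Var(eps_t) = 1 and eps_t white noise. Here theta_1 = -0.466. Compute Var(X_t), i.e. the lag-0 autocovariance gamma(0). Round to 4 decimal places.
\gamma(0) = 1.2172

For an MA(q) process X_t = eps_t + sum_i theta_i eps_{t-i} with
Var(eps_t) = sigma^2, the variance is
  gamma(0) = sigma^2 * (1 + sum_i theta_i^2).
  sum_i theta_i^2 = (-0.466)^2 = 0.217156.
  gamma(0) = 1 * (1 + 0.217156) = 1 * 1.217156 = 1.217156, which rounds to 1.2172.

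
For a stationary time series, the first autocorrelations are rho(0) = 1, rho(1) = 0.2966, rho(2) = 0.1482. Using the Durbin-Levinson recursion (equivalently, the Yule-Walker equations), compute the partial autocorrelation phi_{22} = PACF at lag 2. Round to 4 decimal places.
\phi_{22} = 0.0660

The PACF at lag k is phi_{kk}, the last component of the solution
to the Yule-Walker system G_k phi = r_k where
  (G_k)_{ij} = rho(|i - j|), (r_k)_i = rho(i), i,j = 1..k.
Equivalently, Durbin-Levinson gives phi_{kk} iteratively:
  phi_{11} = rho(1)
  phi_{kk} = [rho(k) - sum_{j=1..k-1} phi_{k-1,j} rho(k-j)]
            / [1 - sum_{j=1..k-1} phi_{k-1,j} rho(j)],
  phi_{k,j} = phi_{k-1,j} - phi_{kk} phi_{k-1,k-j},  j = 1..k-1.
Step k = 1:
  phi_11 = rho(1) = 0.2966.
Step k = 2:
  phi_22 = [rho(2) - phi_11 rho(1)] / [1 - phi_11 rho(1)] = [0.1482 - (0.2966)(0.2966)] / [1 - (0.2966)(0.2966)]
         = 0.06022844 / 0.91202844 = 0.066.
Therefore phi_{22} = 0.0660.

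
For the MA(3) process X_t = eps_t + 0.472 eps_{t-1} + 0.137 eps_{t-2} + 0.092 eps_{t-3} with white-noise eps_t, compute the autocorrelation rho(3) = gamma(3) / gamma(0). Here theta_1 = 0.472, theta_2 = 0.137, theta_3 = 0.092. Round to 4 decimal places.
\rho(3) = 0.0736

For an MA(q) process with theta_0 = 1, the autocovariance is
  gamma(k) = sigma^2 * sum_{i=0..q-k} theta_i * theta_{i+k},
and rho(k) = gamma(k) / gamma(0). Sigma^2 cancels.
  numerator   = (1)*(0.092) = 0.092.
  denominator = (1)^2 + (0.472)^2 + (0.137)^2 + (0.092)^2 = 1.250017.
  rho(3) = 0.092 / 1.250017 = 0.0736.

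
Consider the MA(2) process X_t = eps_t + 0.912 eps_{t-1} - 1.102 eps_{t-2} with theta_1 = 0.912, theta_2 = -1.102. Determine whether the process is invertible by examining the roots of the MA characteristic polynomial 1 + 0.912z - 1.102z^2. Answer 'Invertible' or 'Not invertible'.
\text{Not invertible}

The MA(q) characteristic polynomial is P(z) = 1 + 0.912z - 1.102z^2.
Invertibility requires all roots to lie outside the unit circle, i.e. |z| > 1 for every root.
Set 1 + (0.912) z + (-1.102) z^2 = 0, i.e. a z^2 + b z + c = 0 with a = -1.102, b = 0.912, c = 1.
Discriminant D = b^2 - 4ac = (0.912)^2 - 4*(-1.102)*1 = 0.831744 - (-4.408) = 5.239744.
D >= 0, so the roots are real: z = (-b +/- sqrt(D)) / (2a) = (-0.912 +/- 2.289049) / (-2.204).
  z_1 = (-0.912 + 2.289049) / (-2.204) = -0.6248,   |z_1| = 0.6248.
  z_2 = (-0.912 - 2.289049) / (-2.204) = 1.4524,   |z_2| = 1.4524.
Moduli of all roots: 0.6248, 1.4524.
All moduli strictly greater than 1? No.
Verdict: Not invertible.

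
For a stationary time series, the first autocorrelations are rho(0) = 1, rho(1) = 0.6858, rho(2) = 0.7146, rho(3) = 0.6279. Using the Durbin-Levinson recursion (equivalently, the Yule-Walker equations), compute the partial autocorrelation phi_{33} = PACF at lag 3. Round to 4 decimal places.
\phi_{33} = 0.1141

The PACF at lag k is phi_{kk}, the last component of the solution
to the Yule-Walker system G_k phi = r_k where
  (G_k)_{ij} = rho(|i - j|), (r_k)_i = rho(i), i,j = 1..k.
Equivalently, Durbin-Levinson gives phi_{kk} iteratively:
  phi_{11} = rho(1)
  phi_{kk} = [rho(k) - sum_{j=1..k-1} phi_{k-1,j} rho(k-j)]
            / [1 - sum_{j=1..k-1} phi_{k-1,j} rho(j)],
  phi_{k,j} = phi_{k-1,j} - phi_{kk} phi_{k-1,k-j},  j = 1..k-1.
Step k = 1:
  phi_11 = rho(1) = 0.6858.
Step k = 2:
  phi_22 = [rho(2) - phi_11 rho(1)] / [1 - phi_11 rho(1)] = [0.7146 - (0.6858)(0.6858)] / [1 - (0.6858)(0.6858)]
         = 0.24427836 / 0.52967836 = 0.461182.
  Update: phi_21 = phi_11 - phi_22 phi_11 = 0.6858 - (0.461182)(0.6858) = 0.369521.
Step k = 3:
  phi_33 = [rho(3) - phi_21 rho(2) - phi_22 rho(1)] / [1 - phi_21 rho(1) - phi_22 rho(2)]
    numerator   = 0.6279 - (0.369521)(0.7146) - (0.461182)(0.6858) = 0.04756132
    denominator = 1 - (0.369521)(0.6858) - (0.461182)(0.7146) = 0.41702147
  phi_33 = 0.04756132 / 0.41702147 = 0.1141.
Therefore phi_{33} = 0.1141.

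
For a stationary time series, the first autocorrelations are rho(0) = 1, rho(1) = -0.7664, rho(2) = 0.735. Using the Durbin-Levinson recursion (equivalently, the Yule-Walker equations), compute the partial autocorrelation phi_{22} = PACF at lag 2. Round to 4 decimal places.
\phi_{22} = 0.3578

The PACF at lag k is phi_{kk}, the last component of the solution
to the Yule-Walker system G_k phi = r_k where
  (G_k)_{ij} = rho(|i - j|), (r_k)_i = rho(i), i,j = 1..k.
Equivalently, Durbin-Levinson gives phi_{kk} iteratively:
  phi_{11} = rho(1)
  phi_{kk} = [rho(k) - sum_{j=1..k-1} phi_{k-1,j} rho(k-j)]
            / [1 - sum_{j=1..k-1} phi_{k-1,j} rho(j)],
  phi_{k,j} = phi_{k-1,j} - phi_{kk} phi_{k-1,k-j},  j = 1..k-1.
Step k = 1:
  phi_11 = rho(1) = -0.7664.
Step k = 2:
  phi_22 = [rho(2) - phi_11 rho(1)] / [1 - phi_11 rho(1)] = [0.735 - (-0.7664)(-0.7664)] / [1 - (-0.7664)(-0.7664)]
         = 0.14763104 / 0.41263104 = 0.3578.
Therefore phi_{22} = 0.3578.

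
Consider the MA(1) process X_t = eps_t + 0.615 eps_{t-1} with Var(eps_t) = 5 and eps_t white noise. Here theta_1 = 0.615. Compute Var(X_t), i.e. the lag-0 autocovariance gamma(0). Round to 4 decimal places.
\gamma(0) = 6.8911

For an MA(q) process X_t = eps_t + sum_i theta_i eps_{t-i} with
Var(eps_t) = sigma^2, the variance is
  gamma(0) = sigma^2 * (1 + sum_i theta_i^2).
  sum_i theta_i^2 = (0.615)^2 = 0.378225.
  gamma(0) = 5 * (1 + 0.378225) = 5 * 1.378225 = 6.891125, which rounds to 6.8911.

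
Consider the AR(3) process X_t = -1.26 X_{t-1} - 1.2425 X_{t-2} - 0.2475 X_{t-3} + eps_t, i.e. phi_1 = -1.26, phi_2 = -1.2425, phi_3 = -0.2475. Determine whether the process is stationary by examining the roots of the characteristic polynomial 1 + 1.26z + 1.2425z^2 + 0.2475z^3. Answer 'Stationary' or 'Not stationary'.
\text{Stationary}

The AR(p) characteristic polynomial is P(z) = 1 + 1.26z + 1.2425z^2 + 0.2475z^3.
Stationarity requires all roots to lie outside the unit circle, i.e. |z| > 1 for every root.
Degree 3: look for a simple real root z0 first, then factor out (1 - z/z0) and solve the remaining quadratic.
Testing z0 = -4: P(-4) = 1 + (1.26)(-4) + (1.2425)(-4)^2 + (0.2475)(-4)^3
  = 1 + (-5.04) + (19.88) + (-15.84) = 0.  So z_0 = -4 is a root, |z_0| = 4.
Divide out the factor (1 + 0.25 z) = (1 - z/z0) (since 1/z0 = -0.25):
  P(z) = (1 + 0.25 z)(1 + (1.01) z + (0.99) z^2)
  [check: z-coef 1.01 - (-0.25) = 1.26; z^2-coef 0.99 - (-0.25)(1.01) = 1.2425; z^3-coef -(-0.25)(0.99) = 0.2475.]
Remaining roots from the quadratic factor 1 + (1.01) z + (0.99) z^2:
  Set 1 + (1.01) z + (0.99) z^2 = 0, i.e. a z^2 + b z + c = 0 with a = 0.99, b = 1.01, c = 1.
  Discriminant D = b^2 - 4ac = (1.01)^2 - 4*(0.99)*1 = 1.0201 - (3.96) = -2.9399.
  D < 0, so the roots are the complex-conjugate pair z = (-b +/- i sqrt(-D)) / (2a) = -0.5101 +/- 0.866i.
  For a conjugate pair |z|^2 = z * conj(z) = (product of roots) = c/a = 1/(0.99) = 1.010101, so |z| = sqrt(1.010101) = 1.005 for both roots.
Moduli of all roots: 4.0000, 1.0050, 1.0050.
All moduli strictly greater than 1? Yes.
Verdict: Stationary.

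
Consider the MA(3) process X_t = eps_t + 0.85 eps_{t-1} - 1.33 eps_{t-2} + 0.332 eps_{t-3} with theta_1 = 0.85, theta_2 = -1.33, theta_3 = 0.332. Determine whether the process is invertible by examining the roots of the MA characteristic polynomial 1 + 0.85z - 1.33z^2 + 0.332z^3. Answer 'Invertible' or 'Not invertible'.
\text{Not invertible}

The MA(q) characteristic polynomial is P(z) = 1 + 0.85z - 1.33z^2 + 0.332z^3.
Invertibility requires all roots to lie outside the unit circle, i.e. |z| > 1 for every root.
Degree 3: look for a simple real root z0 first, then factor out (1 - z/z0) and solve the remaining quadratic.
Testing z0 = 2.5: P(2.5) = 1 + (0.85)(2.5) + (-1.33)(2.5)^2 + (0.332)(2.5)^3
  = 1 + (2.125) + (-8.3125) + (5.1875) = 0.  So z_0 = 2.5 is a root, |z_0| = 2.5.
Divide out the factor (1 - 0.4 z) = (1 - z/z0) (since 1/z0 = 0.4):
  P(z) = (1 - 0.4 z)(1 + (1.25) z + (-0.83) z^2)
  [check: z-coef 1.25 - (0.4) = 0.85; z^2-coef -0.83 - (0.4)(1.25) = -1.33; z^3-coef -(0.4)(-0.83) = 0.332.]
Remaining roots from the quadratic factor 1 + (1.25) z + (-0.83) z^2:
  Set 1 + (1.25) z + (-0.83) z^2 = 0, i.e. a z^2 + b z + c = 0 with a = -0.83, b = 1.25, c = 1.
  Discriminant D = b^2 - 4ac = (1.25)^2 - 4*(-0.83)*1 = 1.5625 - (-3.32) = 4.8825.
  D >= 0, so the roots are real: z = (-b +/- sqrt(D)) / (2a) = (-1.25 +/- 2.209638) / (-1.66).
    z_1 = (-1.25 + 2.209638) / (-1.66) = -0.5781,   |z_1| = 0.5781.
    z_2 = (-1.25 - 2.209638) / (-1.66) = 2.0841,   |z_2| = 2.0841.
Moduli of all roots: 2.5000, 0.5781, 2.0841.
All moduli strictly greater than 1? No.
Verdict: Not invertible.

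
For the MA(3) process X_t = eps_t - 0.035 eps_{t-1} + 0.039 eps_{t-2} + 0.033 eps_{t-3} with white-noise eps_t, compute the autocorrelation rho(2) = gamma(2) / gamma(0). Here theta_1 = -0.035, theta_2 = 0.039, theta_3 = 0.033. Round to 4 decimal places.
\rho(2) = 0.0377

For an MA(q) process with theta_0 = 1, the autocovariance is
  gamma(k) = sigma^2 * sum_{i=0..q-k} theta_i * theta_{i+k},
and rho(k) = gamma(k) / gamma(0). Sigma^2 cancels.
  numerator   = (1)*(0.039) + (-0.035)*(0.033) = 0.037845.
  denominator = (1)^2 + (-0.035)^2 + (0.039)^2 + (0.033)^2 = 1.003835.
  rho(2) = 0.037845 / 1.003835 = 0.0377.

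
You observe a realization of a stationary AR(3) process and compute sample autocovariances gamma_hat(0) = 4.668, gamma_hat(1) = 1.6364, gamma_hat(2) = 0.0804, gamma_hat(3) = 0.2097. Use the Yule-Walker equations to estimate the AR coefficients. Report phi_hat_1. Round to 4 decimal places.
\hat\phi_{1} = 0.4040

The Yule-Walker equations for an AR(p) process read, in matrix form,
  Gamma_p phi = r_p,   with   (Gamma_p)_{ij} = gamma(|i - j|),
                       (r_p)_i = gamma(i),   i,j = 1..p.
Substitute the sample gammas (Toeplitz matrix and right-hand side of size 3):
  Gamma_p = [[4.668, 1.6364, 0.0804], [1.6364, 4.668, 1.6364], [0.0804, 1.6364, 4.668]]
  r_p     = [1.6364, 0.0804, 0.2097]
Written out (R1..R3):
  (R1) 4.668 phi_1 + 1.6364 phi_2 + 0.0804 phi_3 = 1.6364
  (R2) 1.6364 phi_1 + 4.668 phi_2 + 1.6364 phi_3 = 0.0804
  (R3) 0.0804 phi_1 + 1.6364 phi_2 + 4.668 phi_3 = 0.2097
Gaussian elimination:
  R2 <- R2 - (1.6364/4.668) R1 = R2 - (0.350557) R1:  4.094349 phi_2 + 1.608215 phi_3 = -0.493251
  R3 <- R3 - (0.0804/4.668) R1 = R3 - (0.017224) R1:  1.608215 phi_2 + 4.666615 phi_3 = 0.181515
  R3 <- R3 - (1.608215/4.094349) R2 = R3 - (0.392789) R2:  4.034926 phi_3 = 0.375259
Back-substitution:
  phi_hat_3 = 0.375259 / 4.034926 = 0.093003
  phi_hat_2 = (-0.493251 - (1.608215)(0.093003)) / 4.094349 = -0.157002
  phi_hat_1 = (1.6364 - (1.6364)(-0.157002) - (0.0804)(0.093003)) / 4.668 = 0.403993
So phi_hat = [0.4040, -0.1570, 0.0930].
Therefore phi_hat_1 = 0.4040.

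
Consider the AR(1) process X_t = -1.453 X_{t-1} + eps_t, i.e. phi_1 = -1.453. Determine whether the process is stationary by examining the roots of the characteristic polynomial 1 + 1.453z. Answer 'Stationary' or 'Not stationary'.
\text{Not stationary}

The AR(p) characteristic polynomial is P(z) = 1 + 1.453z.
Stationarity requires all roots to lie outside the unit circle, i.e. |z| > 1 for every root.
This is linear in z: 1 + (1.453) z = 0  =>  z = -1/(1.453) = -0.688231,  |z| = 0.688231.
Moduli of all roots: 0.6882.
All moduli strictly greater than 1? No.
Verdict: Not stationary.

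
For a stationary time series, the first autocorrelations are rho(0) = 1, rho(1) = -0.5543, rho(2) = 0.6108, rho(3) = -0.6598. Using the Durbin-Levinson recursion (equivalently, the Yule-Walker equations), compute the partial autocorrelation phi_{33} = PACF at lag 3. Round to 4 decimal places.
\phi_{33} = -0.4050

The PACF at lag k is phi_{kk}, the last component of the solution
to the Yule-Walker system G_k phi = r_k where
  (G_k)_{ij} = rho(|i - j|), (r_k)_i = rho(i), i,j = 1..k.
Equivalently, Durbin-Levinson gives phi_{kk} iteratively:
  phi_{11} = rho(1)
  phi_{kk} = [rho(k) - sum_{j=1..k-1} phi_{k-1,j} rho(k-j)]
            / [1 - sum_{j=1..k-1} phi_{k-1,j} rho(j)],
  phi_{k,j} = phi_{k-1,j} - phi_{kk} phi_{k-1,k-j},  j = 1..k-1.
Step k = 1:
  phi_11 = rho(1) = -0.5543.
Step k = 2:
  phi_22 = [rho(2) - phi_11 rho(1)] / [1 - phi_11 rho(1)] = [0.6108 - (-0.5543)(-0.5543)] / [1 - (-0.5543)(-0.5543)]
         = 0.30355151 / 0.69275151 = 0.438182.
  Update: phi_21 = phi_11 - phi_22 phi_11 = -0.5543 - (0.438182)(-0.5543) = -0.311416.
Step k = 3:
  phi_33 = [rho(3) - phi_21 rho(2) - phi_22 rho(1)] / [1 - phi_21 rho(1) - phi_22 rho(2)]
    numerator   = -0.6598 - (-0.311416)(0.6108) - (0.438182)(-0.5543) = -0.22670291
    denominator = 1 - (-0.311416)(-0.5543) - (0.438182)(0.6108) = 0.55974058
  phi_33 = -0.22670291 / 0.55974058 = -0.405.
Therefore phi_{33} = -0.4050.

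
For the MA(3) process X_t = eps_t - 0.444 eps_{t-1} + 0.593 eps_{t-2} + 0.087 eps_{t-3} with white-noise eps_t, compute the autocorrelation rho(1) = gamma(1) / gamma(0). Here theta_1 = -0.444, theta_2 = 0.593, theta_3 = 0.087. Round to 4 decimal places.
\rho(1) = -0.4213

For an MA(q) process with theta_0 = 1, the autocovariance is
  gamma(k) = sigma^2 * sum_{i=0..q-k} theta_i * theta_{i+k},
and rho(k) = gamma(k) / gamma(0). Sigma^2 cancels.
  numerator   = (1)*(-0.444) + (-0.444)*(0.593) + (0.593)*(0.087) = -0.655701.
  denominator = (1)^2 + (-0.444)^2 + (0.593)^2 + (0.087)^2 = 1.556354.
  rho(1) = -0.655701 / 1.556354 = -0.4213.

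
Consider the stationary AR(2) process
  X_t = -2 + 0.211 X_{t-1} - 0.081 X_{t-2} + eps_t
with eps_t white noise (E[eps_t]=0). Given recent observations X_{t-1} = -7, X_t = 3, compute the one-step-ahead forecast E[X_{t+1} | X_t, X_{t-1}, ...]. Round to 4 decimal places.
E[X_{t+1} \mid \mathcal F_t] = -0.8000

For an AR(p) model X_t = c + sum_i phi_i X_{t-i} + eps_t, the
one-step-ahead conditional mean is
  E[X_{t+1} | X_t, ...] = c + sum_i phi_i X_{t+1-i}.
Substitute known values:
  E[X_{t+1} | ...] = -2 + (0.211) * (3) + (-0.081) * (-7)
                   = -0.8000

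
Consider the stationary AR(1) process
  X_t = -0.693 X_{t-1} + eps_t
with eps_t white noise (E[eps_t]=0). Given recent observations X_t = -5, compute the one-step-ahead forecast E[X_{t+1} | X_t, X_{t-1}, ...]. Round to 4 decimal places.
E[X_{t+1} \mid \mathcal F_t] = 3.4650

For an AR(p) model X_t = c + sum_i phi_i X_{t-i} + eps_t, the
one-step-ahead conditional mean is
  E[X_{t+1} | X_t, ...] = c + sum_i phi_i X_{t+1-i}.
Substitute known values:
  E[X_{t+1} | ...] = (-0.693) * (-5)
                   = 3.4650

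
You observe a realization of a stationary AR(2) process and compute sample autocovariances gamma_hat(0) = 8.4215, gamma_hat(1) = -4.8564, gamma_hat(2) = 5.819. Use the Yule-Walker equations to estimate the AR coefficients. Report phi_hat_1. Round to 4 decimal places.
\hat\phi_{1} = -0.2670

The Yule-Walker equations for an AR(p) process read, in matrix form,
  Gamma_p phi = r_p,   with   (Gamma_p)_{ij} = gamma(|i - j|),
                       (r_p)_i = gamma(i),   i,j = 1..p.
Substitute the sample gammas (Toeplitz matrix and right-hand side of size 2):
  Gamma_p = [[8.4215, -4.8564], [-4.8564, 8.4215]]
  r_p     = [-4.8564, 5.819]
Written out:
  8.4215 phi_1 - 4.8564 phi_2 = -4.8564
  -4.8564 phi_1 + 8.4215 phi_2 = 5.819
Solve by Cramer's rule:
  det = gamma(0)^2 - gamma(1)^2 = (8.4215)^2 - (-4.8564)^2 = 70.92166225 - 23.58462096 = 47.33704129
  phi_hat_1 = [gamma(1) gamma(0) - gamma(1) gamma(2)] / det = [(-4.8564)(8.4215) - (-4.8564)(5.819)] / 47.33704129 = -12.638781 / 47.33704129 = -0.267
  phi_hat_2 = [gamma(0) gamma(2) - gamma(1)^2] / det = [(8.4215)(5.819) - (-4.8564)^2] / 47.33704129 = 25.42008754 / 47.33704129 = 0.537
So phi_hat = [-0.2670, 0.5370].
Therefore phi_hat_1 = -0.2670.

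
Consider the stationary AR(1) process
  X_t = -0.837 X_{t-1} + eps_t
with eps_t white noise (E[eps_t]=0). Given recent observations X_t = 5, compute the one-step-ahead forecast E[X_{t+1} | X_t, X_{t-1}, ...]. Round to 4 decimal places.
E[X_{t+1} \mid \mathcal F_t] = -4.1850

For an AR(p) model X_t = c + sum_i phi_i X_{t-i} + eps_t, the
one-step-ahead conditional mean is
  E[X_{t+1} | X_t, ...] = c + sum_i phi_i X_{t+1-i}.
Substitute known values:
  E[X_{t+1} | ...] = (-0.837) * (5)
                   = -4.1850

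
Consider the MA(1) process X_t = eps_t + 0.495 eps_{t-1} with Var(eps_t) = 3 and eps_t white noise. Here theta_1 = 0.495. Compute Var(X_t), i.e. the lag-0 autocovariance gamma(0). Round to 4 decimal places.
\gamma(0) = 3.7351

For an MA(q) process X_t = eps_t + sum_i theta_i eps_{t-i} with
Var(eps_t) = sigma^2, the variance is
  gamma(0) = sigma^2 * (1 + sum_i theta_i^2).
  sum_i theta_i^2 = (0.495)^2 = 0.245025.
  gamma(0) = 3 * (1 + 0.245025) = 3 * 1.245025 = 3.735075, which rounds to 3.7351.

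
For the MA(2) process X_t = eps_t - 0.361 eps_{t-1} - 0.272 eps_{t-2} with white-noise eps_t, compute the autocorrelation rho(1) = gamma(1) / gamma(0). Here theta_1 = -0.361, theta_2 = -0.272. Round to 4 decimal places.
\rho(1) = -0.2182

For an MA(q) process with theta_0 = 1, the autocovariance is
  gamma(k) = sigma^2 * sum_{i=0..q-k} theta_i * theta_{i+k},
and rho(k) = gamma(k) / gamma(0). Sigma^2 cancels.
  numerator   = (1)*(-0.361) + (-0.361)*(-0.272) = -0.262808.
  denominator = (1)^2 + (-0.361)^2 + (-0.272)^2 = 1.204305.
  rho(1) = -0.262808 / 1.204305 = -0.2182.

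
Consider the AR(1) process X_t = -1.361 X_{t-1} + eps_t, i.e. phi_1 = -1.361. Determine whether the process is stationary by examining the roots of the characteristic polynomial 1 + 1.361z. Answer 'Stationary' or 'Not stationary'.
\text{Not stationary}

The AR(p) characteristic polynomial is P(z) = 1 + 1.361z.
Stationarity requires all roots to lie outside the unit circle, i.e. |z| > 1 for every root.
This is linear in z: 1 + (1.361) z = 0  =>  z = -1/(1.361) = -0.734754,  |z| = 0.734754.
Moduli of all roots: 0.7348.
All moduli strictly greater than 1? No.
Verdict: Not stationary.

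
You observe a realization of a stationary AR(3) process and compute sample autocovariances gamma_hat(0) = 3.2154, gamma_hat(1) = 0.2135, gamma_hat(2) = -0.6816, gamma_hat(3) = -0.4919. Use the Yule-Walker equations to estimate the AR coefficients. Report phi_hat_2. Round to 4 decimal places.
\hat\phi_{2} = -0.2070

The Yule-Walker equations for an AR(p) process read, in matrix form,
  Gamma_p phi = r_p,   with   (Gamma_p)_{ij} = gamma(|i - j|),
                       (r_p)_i = gamma(i),   i,j = 1..p.
Substitute the sample gammas (Toeplitz matrix and right-hand side of size 3):
  Gamma_p = [[3.2154, 0.2135, -0.6816], [0.2135, 3.2154, 0.2135], [-0.6816, 0.2135, 3.2154]]
  r_p     = [0.2135, -0.6816, -0.4919]
Written out (R1..R3):
  (R1) 3.2154 phi_1 + 0.2135 phi_2 - 0.6816 phi_3 = 0.2135
  (R2) 0.2135 phi_1 + 3.2154 phi_2 + 0.2135 phi_3 = -0.6816
  (R3) -0.6816 phi_1 + 0.2135 phi_2 + 3.2154 phi_3 = -0.4919
Gaussian elimination:
  R2 <- R2 - (0.2135/3.2154) R1 = R2 - (0.066399) R1:  3.201224 phi_2 + 0.258758 phi_3 = -0.695776
  R3 <- R3 - (-0.6816/3.2154) R1 = R3 - (-0.21198) R1:  0.258758 phi_2 + 3.070915 phi_3 = -0.446642
  R3 <- R3 - (0.258758/3.201224) R2 = R3 - (0.080831) R2:  3.049999 phi_3 = -0.390402
Back-substitution:
  phi_hat_3 = -0.390402 / 3.049999 = -0.128001
  phi_hat_2 = (-0.695776 - (0.258758)(-0.128001)) / 3.201224 = -0.207001
  phi_hat_1 = (0.2135 - (0.2135)(-0.207001) - (-0.6816)(-0.128001)) / 3.2154 = 0.05301
So phi_hat = [0.0530, -0.2070, -0.1280].
Therefore phi_hat_2 = -0.2070.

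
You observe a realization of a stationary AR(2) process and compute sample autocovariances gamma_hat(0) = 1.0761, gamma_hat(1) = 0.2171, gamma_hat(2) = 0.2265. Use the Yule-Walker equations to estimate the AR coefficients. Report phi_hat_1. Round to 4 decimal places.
\hat\phi_{1} = 0.1660

The Yule-Walker equations for an AR(p) process read, in matrix form,
  Gamma_p phi = r_p,   with   (Gamma_p)_{ij} = gamma(|i - j|),
                       (r_p)_i = gamma(i),   i,j = 1..p.
Substitute the sample gammas (Toeplitz matrix and right-hand side of size 2):
  Gamma_p = [[1.0761, 0.2171], [0.2171, 1.0761]]
  r_p     = [0.2171, 0.2265]
Written out:
  1.0761 phi_1 + 0.2171 phi_2 = 0.2171
  0.2171 phi_1 + 1.0761 phi_2 = 0.2265
Solve by Cramer's rule:
  det = gamma(0)^2 - gamma(1)^2 = (1.0761)^2 - (0.2171)^2 = 1.15799121 - 0.04713241 = 1.1108588
  phi_hat_1 = [gamma(1) gamma(0) - gamma(1) gamma(2)] / det = [(0.2171)(1.0761) - (0.2171)(0.2265)] / 1.1108588 = 0.18444816 / 1.1108588 = 0.166
  phi_hat_2 = [gamma(0) gamma(2) - gamma(1)^2] / det = [(1.0761)(0.2265) - (0.2171)^2] / 1.1108588 = 0.19660424 / 1.1108588 = 0.177
So phi_hat = [0.1660, 0.1770].
Therefore phi_hat_1 = 0.1660.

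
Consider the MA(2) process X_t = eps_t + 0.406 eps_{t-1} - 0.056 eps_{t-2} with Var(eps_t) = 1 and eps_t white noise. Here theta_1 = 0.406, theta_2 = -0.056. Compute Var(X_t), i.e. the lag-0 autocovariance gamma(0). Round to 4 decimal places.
\gamma(0) = 1.1680

For an MA(q) process X_t = eps_t + sum_i theta_i eps_{t-i} with
Var(eps_t) = sigma^2, the variance is
  gamma(0) = sigma^2 * (1 + sum_i theta_i^2).
  sum_i theta_i^2 = (0.406)^2 + (-0.056)^2 = 0.164836 + 0.003136 = 0.167972.
  gamma(0) = 1 * (1 + 0.167972) = 1 * 1.167972 = 1.167972, which rounds to 1.1680.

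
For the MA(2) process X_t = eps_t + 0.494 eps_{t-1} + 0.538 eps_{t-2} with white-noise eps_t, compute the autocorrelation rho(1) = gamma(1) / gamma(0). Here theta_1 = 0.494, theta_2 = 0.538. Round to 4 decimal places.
\rho(1) = 0.4955

For an MA(q) process with theta_0 = 1, the autocovariance is
  gamma(k) = sigma^2 * sum_{i=0..q-k} theta_i * theta_{i+k},
and rho(k) = gamma(k) / gamma(0). Sigma^2 cancels.
  numerator   = (1)*(0.494) + (0.494)*(0.538) = 0.759772.
  denominator = (1)^2 + (0.494)^2 + (0.538)^2 = 1.53348.
  rho(1) = 0.759772 / 1.53348 = 0.4955.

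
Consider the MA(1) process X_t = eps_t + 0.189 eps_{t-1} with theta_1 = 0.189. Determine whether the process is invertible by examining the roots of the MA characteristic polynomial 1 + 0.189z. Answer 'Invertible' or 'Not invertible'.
\text{Invertible}

The MA(q) characteristic polynomial is P(z) = 1 + 0.189z.
Invertibility requires all roots to lie outside the unit circle, i.e. |z| > 1 for every root.
This is linear in z: 1 + (0.189) z = 0  =>  z = -1/(0.189) = -5.291005,  |z| = 5.291005.
Moduli of all roots: 5.2910.
All moduli strictly greater than 1? Yes.
Verdict: Invertible.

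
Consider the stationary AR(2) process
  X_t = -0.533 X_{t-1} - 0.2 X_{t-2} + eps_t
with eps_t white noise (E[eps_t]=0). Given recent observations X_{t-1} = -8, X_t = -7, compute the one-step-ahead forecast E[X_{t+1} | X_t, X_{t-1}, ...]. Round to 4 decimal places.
E[X_{t+1} \mid \mathcal F_t] = 5.3310

For an AR(p) model X_t = c + sum_i phi_i X_{t-i} + eps_t, the
one-step-ahead conditional mean is
  E[X_{t+1} | X_t, ...] = c + sum_i phi_i X_{t+1-i}.
Substitute known values:
  E[X_{t+1} | ...] = (-0.533) * (-7) + (-0.2) * (-8)
                   = 5.3310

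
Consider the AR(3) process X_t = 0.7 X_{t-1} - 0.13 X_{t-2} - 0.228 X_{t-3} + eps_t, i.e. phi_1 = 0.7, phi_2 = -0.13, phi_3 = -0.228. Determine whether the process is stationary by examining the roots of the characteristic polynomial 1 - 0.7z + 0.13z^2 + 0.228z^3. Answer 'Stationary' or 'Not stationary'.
\text{Stationary}

The AR(p) characteristic polynomial is P(z) = 1 - 0.7z + 0.13z^2 + 0.228z^3.
Stationarity requires all roots to lie outside the unit circle, i.e. |z| > 1 for every root.
Degree 3: look for a simple real root z0 first, then factor out (1 - z/z0) and solve the remaining quadratic.
Testing z0 = -2.5: P(-2.5) = 1 + (-0.7)(-2.5) + (0.13)(-2.5)^2 + (0.228)(-2.5)^3
  = 1 + (1.75) + (0.8125) + (-3.5625) = 0.  So z_0 = -2.5 is a root, |z_0| = 2.5.
Divide out the factor (1 + 0.4 z) = (1 - z/z0) (since 1/z0 = -0.4):
  P(z) = (1 + 0.4 z)(1 + (-1.1) z + (0.57) z^2)
  [check: z-coef -1.1 - (-0.4) = -0.7; z^2-coef 0.57 - (-0.4)(-1.1) = 0.13; z^3-coef -(-0.4)(0.57) = 0.228.]
Remaining roots from the quadratic factor 1 + (-1.1) z + (0.57) z^2:
  Set 1 + (-1.1) z + (0.57) z^2 = 0, i.e. a z^2 + b z + c = 0 with a = 0.57, b = -1.1, c = 1.
  Discriminant D = b^2 - 4ac = (-1.1)^2 - 4*(0.57)*1 = 1.21 - (2.28) = -1.07.
  D < 0, so the roots are the complex-conjugate pair z = (-b +/- i sqrt(-D)) / (2a) = 0.9649 +/- 0.9074i.
  For a conjugate pair |z|^2 = z * conj(z) = (product of roots) = c/a = 1/(0.57) = 1.754386, so |z| = sqrt(1.754386) = 1.3245 for both roots.
Moduli of all roots: 2.5000, 1.3245, 1.3245.
All moduli strictly greater than 1? Yes.
Verdict: Stationary.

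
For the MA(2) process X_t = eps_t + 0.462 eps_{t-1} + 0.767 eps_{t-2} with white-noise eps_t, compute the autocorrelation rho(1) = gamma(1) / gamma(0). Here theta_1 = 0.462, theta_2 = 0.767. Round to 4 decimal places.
\rho(1) = 0.4531

For an MA(q) process with theta_0 = 1, the autocovariance is
  gamma(k) = sigma^2 * sum_{i=0..q-k} theta_i * theta_{i+k},
and rho(k) = gamma(k) / gamma(0). Sigma^2 cancels.
  numerator   = (1)*(0.462) + (0.462)*(0.767) = 0.816354.
  denominator = (1)^2 + (0.462)^2 + (0.767)^2 = 1.801733.
  rho(1) = 0.816354 / 1.801733 = 0.4531.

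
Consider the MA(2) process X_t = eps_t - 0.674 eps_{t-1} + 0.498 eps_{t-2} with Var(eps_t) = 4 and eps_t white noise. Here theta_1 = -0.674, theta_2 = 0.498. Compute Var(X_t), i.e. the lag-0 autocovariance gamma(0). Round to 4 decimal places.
\gamma(0) = 6.8091

For an MA(q) process X_t = eps_t + sum_i theta_i eps_{t-i} with
Var(eps_t) = sigma^2, the variance is
  gamma(0) = sigma^2 * (1 + sum_i theta_i^2).
  sum_i theta_i^2 = (-0.674)^2 + (0.498)^2 = 0.454276 + 0.248004 = 0.70228.
  gamma(0) = 4 * (1 + 0.70228) = 4 * 1.70228 = 6.80912, which rounds to 6.8091.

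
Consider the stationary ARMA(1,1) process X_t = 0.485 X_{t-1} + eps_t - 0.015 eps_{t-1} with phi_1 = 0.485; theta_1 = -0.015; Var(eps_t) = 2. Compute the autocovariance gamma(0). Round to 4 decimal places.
\gamma(0) = 2.5777

Multiply the model equation by X_{t-k} and take expectations. With theta_0 = psi_0 = 1 and psi_j the MA(infinity) weights, this gives
  gamma(k) - sum_i phi_i gamma(k-i) = c_k,
  c_k = sigma^2 * sum_{j=k..q} theta_j psi_{j-k}   (c_k = 0 for k > q),
using gamma(-m) = gamma(m).
psi-weights needed (psi_j = theta_j + sum_i phi_i psi_{j-i}):
  psi_1 = theta_1 + phi_1 = -0.015 + (0.485) = 0.47
Right-hand sides:
  c_0 = sigma^2 (1 + theta_1 psi_1) = 2 * (1 + (-0.015)(0.47)) = 2 * 0.99295 = 1.9859
  c_1 = sigma^2 theta_1 = 2 * (-0.015) = -0.03
  c_2 = 0
Equations for k = 0 and k = 1 (AR order 1):
  gamma(0) = phi_1 gamma(1) + c_0
  gamma(1) = phi_1 gamma(0) + c_1
Substituting the second into the first: gamma(0) (1 - phi_1^2) = c_0 + phi_1 c_1, so
  gamma(0) = (c_0 + phi_1 c_1) / (1 - phi_1^2) = (1.9859 + (0.485)(-0.03)) / (1 - (0.485)^2) = 1.97135 / 0.764775 = 2.577686.
Therefore gamma(0) = 2.5777 (to 4 decimal places).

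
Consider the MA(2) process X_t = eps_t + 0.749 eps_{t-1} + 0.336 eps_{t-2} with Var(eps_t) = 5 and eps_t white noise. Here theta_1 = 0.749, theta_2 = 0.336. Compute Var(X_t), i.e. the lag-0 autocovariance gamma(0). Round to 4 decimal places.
\gamma(0) = 8.3695

For an MA(q) process X_t = eps_t + sum_i theta_i eps_{t-i} with
Var(eps_t) = sigma^2, the variance is
  gamma(0) = sigma^2 * (1 + sum_i theta_i^2).
  sum_i theta_i^2 = (0.749)^2 + (0.336)^2 = 0.561001 + 0.112896 = 0.673897.
  gamma(0) = 5 * (1 + 0.673897) = 5 * 1.673897 = 8.369485, which rounds to 8.3695.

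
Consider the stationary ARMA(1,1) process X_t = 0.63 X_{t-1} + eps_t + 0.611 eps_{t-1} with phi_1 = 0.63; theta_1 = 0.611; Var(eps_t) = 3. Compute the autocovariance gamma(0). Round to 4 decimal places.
\gamma(0) = 10.6608

Multiply the model equation by X_{t-k} and take expectations. With theta_0 = psi_0 = 1 and psi_j the MA(infinity) weights, this gives
  gamma(k) - sum_i phi_i gamma(k-i) = c_k,
  c_k = sigma^2 * sum_{j=k..q} theta_j psi_{j-k}   (c_k = 0 for k > q),
using gamma(-m) = gamma(m).
psi-weights needed (psi_j = theta_j + sum_i phi_i psi_{j-i}):
  psi_1 = theta_1 + phi_1 = 0.611 + (0.63) = 1.241
Right-hand sides:
  c_0 = sigma^2 (1 + theta_1 psi_1) = 3 * (1 + (0.611)(1.241)) = 3 * 1.758251 = 5.274753
  c_1 = sigma^2 theta_1 = 3 * (0.611) = 1.833
  c_2 = 0
Equations for k = 0 and k = 1 (AR order 1):
  gamma(0) = phi_1 gamma(1) + c_0
  gamma(1) = phi_1 gamma(0) + c_1
Substituting the second into the first: gamma(0) (1 - phi_1^2) = c_0 + phi_1 c_1, so
  gamma(0) = (c_0 + phi_1 c_1) / (1 - phi_1^2) = (5.274753 + (0.63)(1.833)) / (1 - (0.63)^2) = 6.429543 / 0.6031 = 10.660824.
Therefore gamma(0) = 10.6608 (to 4 decimal places).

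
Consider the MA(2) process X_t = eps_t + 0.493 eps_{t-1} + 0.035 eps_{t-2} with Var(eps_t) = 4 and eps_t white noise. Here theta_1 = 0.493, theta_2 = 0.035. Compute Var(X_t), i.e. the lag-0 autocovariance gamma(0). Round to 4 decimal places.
\gamma(0) = 4.9771

For an MA(q) process X_t = eps_t + sum_i theta_i eps_{t-i} with
Var(eps_t) = sigma^2, the variance is
  gamma(0) = sigma^2 * (1 + sum_i theta_i^2).
  sum_i theta_i^2 = (0.493)^2 + (0.035)^2 = 0.243049 + 0.001225 = 0.244274.
  gamma(0) = 4 * (1 + 0.244274) = 4 * 1.244274 = 4.977096, which rounds to 4.9771.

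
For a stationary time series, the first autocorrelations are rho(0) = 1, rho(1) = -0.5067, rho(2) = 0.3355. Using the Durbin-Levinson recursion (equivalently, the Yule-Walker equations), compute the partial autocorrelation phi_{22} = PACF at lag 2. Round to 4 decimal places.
\phi_{22} = 0.1060

The PACF at lag k is phi_{kk}, the last component of the solution
to the Yule-Walker system G_k phi = r_k where
  (G_k)_{ij} = rho(|i - j|), (r_k)_i = rho(i), i,j = 1..k.
Equivalently, Durbin-Levinson gives phi_{kk} iteratively:
  phi_{11} = rho(1)
  phi_{kk} = [rho(k) - sum_{j=1..k-1} phi_{k-1,j} rho(k-j)]
            / [1 - sum_{j=1..k-1} phi_{k-1,j} rho(j)],
  phi_{k,j} = phi_{k-1,j} - phi_{kk} phi_{k-1,k-j},  j = 1..k-1.
Step k = 1:
  phi_11 = rho(1) = -0.5067.
Step k = 2:
  phi_22 = [rho(2) - phi_11 rho(1)] / [1 - phi_11 rho(1)] = [0.3355 - (-0.5067)(-0.5067)] / [1 - (-0.5067)(-0.5067)]
         = 0.07875511 / 0.74325511 = 0.106.
Therefore phi_{22} = 0.1060.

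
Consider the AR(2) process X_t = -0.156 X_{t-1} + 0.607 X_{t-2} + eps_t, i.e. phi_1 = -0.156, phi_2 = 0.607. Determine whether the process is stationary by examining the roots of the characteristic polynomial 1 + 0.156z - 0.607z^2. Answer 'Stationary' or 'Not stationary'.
\text{Stationary}

The AR(p) characteristic polynomial is P(z) = 1 + 0.156z - 0.607z^2.
Stationarity requires all roots to lie outside the unit circle, i.e. |z| > 1 for every root.
Set 1 + (0.156) z + (-0.607) z^2 = 0, i.e. a z^2 + b z + c = 0 with a = -0.607, b = 0.156, c = 1.
Discriminant D = b^2 - 4ac = (0.156)^2 - 4*(-0.607)*1 = 0.024336 - (-2.428) = 2.452336.
D >= 0, so the roots are real: z = (-b +/- sqrt(D)) / (2a) = (-0.156 +/- 1.565994) / (-1.214).
  z_1 = (-0.156 + 1.565994) / (-1.214) = -1.1614,   |z_1| = 1.1614.
  z_2 = (-0.156 - 1.565994) / (-1.214) = 1.4184,   |z_2| = 1.4184.
Moduli of all roots: 1.1614, 1.4184.
All moduli strictly greater than 1? Yes.
Verdict: Stationary.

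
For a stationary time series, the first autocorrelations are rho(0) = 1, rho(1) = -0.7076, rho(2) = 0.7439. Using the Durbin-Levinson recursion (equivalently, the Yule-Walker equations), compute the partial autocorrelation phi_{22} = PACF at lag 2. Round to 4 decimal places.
\phi_{22} = 0.4871

The PACF at lag k is phi_{kk}, the last component of the solution
to the Yule-Walker system G_k phi = r_k where
  (G_k)_{ij} = rho(|i - j|), (r_k)_i = rho(i), i,j = 1..k.
Equivalently, Durbin-Levinson gives phi_{kk} iteratively:
  phi_{11} = rho(1)
  phi_{kk} = [rho(k) - sum_{j=1..k-1} phi_{k-1,j} rho(k-j)]
            / [1 - sum_{j=1..k-1} phi_{k-1,j} rho(j)],
  phi_{k,j} = phi_{k-1,j} - phi_{kk} phi_{k-1,k-j},  j = 1..k-1.
Step k = 1:
  phi_11 = rho(1) = -0.7076.
Step k = 2:
  phi_22 = [rho(2) - phi_11 rho(1)] / [1 - phi_11 rho(1)] = [0.7439 - (-0.7076)(-0.7076)] / [1 - (-0.7076)(-0.7076)]
         = 0.24320224 / 0.49930224 = 0.4871.
Therefore phi_{22} = 0.4871.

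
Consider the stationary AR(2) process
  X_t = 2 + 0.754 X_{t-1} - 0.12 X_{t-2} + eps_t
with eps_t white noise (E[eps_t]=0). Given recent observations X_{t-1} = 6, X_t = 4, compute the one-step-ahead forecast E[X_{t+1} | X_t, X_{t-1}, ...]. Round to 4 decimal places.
E[X_{t+1} \mid \mathcal F_t] = 4.2960

For an AR(p) model X_t = c + sum_i phi_i X_{t-i} + eps_t, the
one-step-ahead conditional mean is
  E[X_{t+1} | X_t, ...] = c + sum_i phi_i X_{t+1-i}.
Substitute known values:
  E[X_{t+1} | ...] = 2 + (0.754) * (4) + (-0.12) * (6)
                   = 4.2960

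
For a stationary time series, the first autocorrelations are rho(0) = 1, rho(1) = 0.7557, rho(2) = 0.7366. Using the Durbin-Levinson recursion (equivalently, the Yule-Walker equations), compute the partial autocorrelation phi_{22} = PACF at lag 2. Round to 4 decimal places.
\phi_{22} = 0.3859

The PACF at lag k is phi_{kk}, the last component of the solution
to the Yule-Walker system G_k phi = r_k where
  (G_k)_{ij} = rho(|i - j|), (r_k)_i = rho(i), i,j = 1..k.
Equivalently, Durbin-Levinson gives phi_{kk} iteratively:
  phi_{11} = rho(1)
  phi_{kk} = [rho(k) - sum_{j=1..k-1} phi_{k-1,j} rho(k-j)]
            / [1 - sum_{j=1..k-1} phi_{k-1,j} rho(j)],
  phi_{k,j} = phi_{k-1,j} - phi_{kk} phi_{k-1,k-j},  j = 1..k-1.
Step k = 1:
  phi_11 = rho(1) = 0.7557.
Step k = 2:
  phi_22 = [rho(2) - phi_11 rho(1)] / [1 - phi_11 rho(1)] = [0.7366 - (0.7557)(0.7557)] / [1 - (0.7557)(0.7557)]
         = 0.16551751 / 0.42891751 = 0.3859.
Therefore phi_{22} = 0.3859.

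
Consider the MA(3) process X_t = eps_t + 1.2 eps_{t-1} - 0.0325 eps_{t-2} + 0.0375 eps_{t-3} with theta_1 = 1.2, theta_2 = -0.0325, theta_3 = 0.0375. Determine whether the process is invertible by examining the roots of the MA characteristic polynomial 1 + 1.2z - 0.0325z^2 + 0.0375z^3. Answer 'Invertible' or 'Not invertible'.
\text{Not invertible}

The MA(q) characteristic polynomial is P(z) = 1 + 1.2z - 0.0325z^2 + 0.0375z^3.
Invertibility requires all roots to lie outside the unit circle, i.e. |z| > 1 for every root.
Degree 3: look for a simple real root z0 first, then factor out (1 - z/z0) and solve the remaining quadratic.
Testing z0 = -0.8: P(-0.8) = 1 + (1.2)(-0.8) + (-0.0325)(-0.8)^2 + (0.0375)(-0.8)^3
  = 1 + (-0.96) + (-0.0208) + (-0.0192) = 0.  So z_0 = -0.8 is a root, |z_0| = 0.8.
Divide out the factor (1 + 1.25 z) = (1 - z/z0) (since 1/z0 = -1.25):
  P(z) = (1 + 1.25 z)(1 + (-0.05) z + (0.03) z^2)
  [check: z-coef -0.05 - (-1.25) = 1.2; z^2-coef 0.03 - (-1.25)(-0.05) = -0.0325; z^3-coef -(-1.25)(0.03) = 0.0375.]
Remaining roots from the quadratic factor 1 + (-0.05) z + (0.03) z^2:
  Set 1 + (-0.05) z + (0.03) z^2 = 0, i.e. a z^2 + b z + c = 0 with a = 0.03, b = -0.05, c = 1.
  Discriminant D = b^2 - 4ac = (-0.05)^2 - 4*(0.03)*1 = 0.0025 - (0.12) = -0.1175.
  D < 0, so the roots are the complex-conjugate pair z = (-b +/- i sqrt(-D)) / (2a) = 0.8333 +/- 5.713i.
  For a conjugate pair |z|^2 = z * conj(z) = (product of roots) = c/a = 1/(0.03) = 33.333333, so |z| = sqrt(33.333333) = 5.7735 for both roots.
Moduli of all roots: 0.8000, 5.7735, 5.7735.
All moduli strictly greater than 1? No.
Verdict: Not invertible.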